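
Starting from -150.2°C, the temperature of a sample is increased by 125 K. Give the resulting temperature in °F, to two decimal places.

The 125 K change is an interval; Kelvin and Celsius degrees are the same size, so ΔC = +125°C.
Final Celsius temperature: -150.2000 + 125.0000 = -25.2000°C.
In Fahrenheit: -25.2000 × 1.8 + 32 = -13.36°F.

-13.36°F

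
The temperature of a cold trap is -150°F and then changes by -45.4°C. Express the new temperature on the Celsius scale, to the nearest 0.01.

-146.51°C

Initial temperature in Celsius: (-150 - 32) × 5/9 = -101.1111°C.
Final Celsius temperature: -101.1111 - 45.4000 = -146.5111°C.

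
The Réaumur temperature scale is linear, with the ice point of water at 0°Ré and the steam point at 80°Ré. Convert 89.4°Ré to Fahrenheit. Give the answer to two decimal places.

Linear interpolation between the fixed points: C = (89.4 - 0) × 100 / (80 - 0) = 111.7500°C.
Then 111.7500 × 1.8 + 32 = 233.15°F.

233.15°F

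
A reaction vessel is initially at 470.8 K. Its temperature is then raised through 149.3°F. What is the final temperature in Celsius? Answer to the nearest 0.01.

Initial temperature in Celsius: 470.8 - 273.15 = 197.6500°C.
The 149.3°F change is an interval, so only the factor 5/9 applies: +149.3 × 5/9 = +82.9444°C.
Final Celsius temperature: 197.6500 + 82.9444 = 280.5944°C.

280.59°C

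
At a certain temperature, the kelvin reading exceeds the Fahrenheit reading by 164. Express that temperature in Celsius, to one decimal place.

96.4°C

Let x be the Fahrenheit reading; then the kelvin reading is 5/9·x + 255.372.
(5/9·x + 255.372) - x = 164  ⇒  (-4/9)·x = -91.3722  ⇒  x = 205.5875°F.
In Celsius: (205.5875 - 32) × 5/9 = 96.4°C.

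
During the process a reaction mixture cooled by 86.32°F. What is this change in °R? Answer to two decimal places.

Fahrenheit and Rankine degrees are the same size, so the interval is unchanged: 86.32.

86.32°R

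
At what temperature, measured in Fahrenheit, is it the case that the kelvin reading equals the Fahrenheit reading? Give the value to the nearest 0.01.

Let F be the Fahrenheit reading. The kelvin reading is K = 5/9·F + 255.372.
Set K = F: 5/9·F + 255.372 = F.
(-4/9)·F = -255.372  ⇒  F = 574.59.

574.59°F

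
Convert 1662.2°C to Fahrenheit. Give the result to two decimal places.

In Fahrenheit: 1662.2000 × 1.8 + 32 = 3023.96°F.

3023.96°F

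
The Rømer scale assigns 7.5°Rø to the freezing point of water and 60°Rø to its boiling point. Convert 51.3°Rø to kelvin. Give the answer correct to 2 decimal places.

Linear interpolation between the fixed points: C = (51.3 - 7.5) × 100 / (60 - 7.5) = 83.4286°C.
Then 83.4286 + 273.15 = 356.58 K.

356.58 K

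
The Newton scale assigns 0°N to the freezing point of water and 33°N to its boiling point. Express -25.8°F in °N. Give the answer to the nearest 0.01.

First in Celsius: (-25.8 - 32) × 5/9 = -32.1111°C.
Linearly onto the Newton scale: 0 + (-32.1111 / 100) × (33 - 0) = -10.60°N.

-10.60°N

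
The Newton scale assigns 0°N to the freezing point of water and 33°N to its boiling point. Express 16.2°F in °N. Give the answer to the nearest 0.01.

-2.90°N

First in Celsius: (16.2 - 32) × 5/9 = -8.7778°C.
Linearly onto the Newton scale: 0 + (-8.7778 / 100) × (33 - 0) = -2.90°N.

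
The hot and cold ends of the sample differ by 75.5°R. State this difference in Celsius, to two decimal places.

An interval of 1°R corresponds to 5/9°C.
75.5 × 5/9 = 41.94.

41.94°C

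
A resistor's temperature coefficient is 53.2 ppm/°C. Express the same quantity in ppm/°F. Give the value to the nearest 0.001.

29.556 ppm/°F

The quantity depends on a temperature interval, so only the ratio of degree sizes applies; the offset between the scales is irrelevant.
A change of 1°F is a change of 5/9°C, so per °F the value is 53.2 × 5/9 = 29.556.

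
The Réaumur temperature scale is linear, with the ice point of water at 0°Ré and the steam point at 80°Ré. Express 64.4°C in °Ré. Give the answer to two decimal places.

Linearly onto the Réaumur scale: 0 + (64.4000 / 100) × (80 - 0) = 51.52°Ré.

51.52°Ré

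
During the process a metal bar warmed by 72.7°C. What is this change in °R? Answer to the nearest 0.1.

130.9°R

Only the scale ratio 1.8 matters for a change in temperature.
72.7 × 1.8 = 130.9.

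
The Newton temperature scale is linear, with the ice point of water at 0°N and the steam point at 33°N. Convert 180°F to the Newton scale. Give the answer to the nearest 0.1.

27.1°N

First in Celsius: (180 - 32) × 5/9 = 82.2222°C.
Linearly onto the Newton scale: 0 + (82.2222 / 100) × (33 - 0) = 27.1°N.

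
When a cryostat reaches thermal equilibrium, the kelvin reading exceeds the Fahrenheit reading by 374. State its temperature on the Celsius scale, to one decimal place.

Let x be the kelvin reading; then the Fahrenheit reading is 1.8·x - 459.67.
(1.8·x - 459.67) - x = -374  ⇒  (0.8)·x = 85.67  ⇒  x = 107.0875 K.
In Celsius: 107.0875 - 273.15 = -166.1°C.

-166.1°C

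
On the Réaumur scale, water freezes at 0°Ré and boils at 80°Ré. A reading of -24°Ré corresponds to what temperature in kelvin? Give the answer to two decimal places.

243.15 K

Linear interpolation between the fixed points: C = (-24 - 0) × 100 / (80 - 0) = -30.0000°C.
Then -30.0000 + 273.15 = 243.15 K.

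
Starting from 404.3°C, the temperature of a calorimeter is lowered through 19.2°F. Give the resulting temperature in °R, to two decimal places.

The 19.2°F change is an interval, so only the factor 5/9 applies: -19.2 × 5/9 = -10.6667°C.
Final Celsius temperature: 404.3000 - 10.6667 = 393.6333°C.
In Rankine: 393.6333 × 1.8 + 491.67 = 1200.21°R.

1200.21°R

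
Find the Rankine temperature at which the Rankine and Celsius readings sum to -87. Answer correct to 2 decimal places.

119.67°R

Let R be the Rankine reading. The Celsius reading is C = 5/9·R - 273.15.
Require R + C = -87: (14/9)·R - 273.15 = -87.
R = (-87 + 273.15) / (14/9) = 119.67.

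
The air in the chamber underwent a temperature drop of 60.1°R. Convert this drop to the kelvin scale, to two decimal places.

33.39 K

For a temperature interval the offset drops out; only the factor 5/9 applies.
60.1 × 5/9 = 33.39.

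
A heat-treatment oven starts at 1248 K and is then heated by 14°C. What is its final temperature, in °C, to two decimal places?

988.85°C

Initial temperature in Celsius: 1248 - 273.15 = 974.8500°C.
Final Celsius temperature: 974.8500 + 14.0000 = 988.8500°C.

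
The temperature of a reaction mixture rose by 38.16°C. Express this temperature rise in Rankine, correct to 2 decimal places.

Only the scale ratio 1.8 matters for a change in temperature.
38.16 × 1.8 = 68.69.

68.69°R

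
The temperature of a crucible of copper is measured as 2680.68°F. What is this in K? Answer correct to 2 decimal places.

In Celsius: (2680.68 - 32) × 5/9 = 1471.4889°C.
In kelvin: 1471.4889 + 273.15 = 1744.64 K.

1744.64 K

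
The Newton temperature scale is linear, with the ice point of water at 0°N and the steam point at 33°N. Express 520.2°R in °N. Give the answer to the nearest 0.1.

First in Celsius: (520.2 - 491.67) × 5/9 = 15.8500°C.
Linearly onto the Newton scale: 0 + (15.8500 / 100) × (33 - 0) = 5.2°N.

5.2°N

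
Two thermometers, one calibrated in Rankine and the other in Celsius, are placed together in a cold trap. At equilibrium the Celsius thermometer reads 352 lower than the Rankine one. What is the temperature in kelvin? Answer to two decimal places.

Let x be the Rankine reading; then the Celsius reading is 5/9·x - 273.15.
(5/9·x - 273.15) - x = -352  ⇒  (-4/9)·x = -78.85  ⇒  x = 177.4125°R.
In Celsius: (177.4125 - 491.67) × 5/9 = -174.5875°C.
In kelvin: -174.5875 + 273.15 = 98.56 K.

98.56 K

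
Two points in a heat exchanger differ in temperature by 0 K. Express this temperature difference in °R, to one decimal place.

An interval of 1 K corresponds to 1.8°R.
0 × 1.8 = 0.0.

0.0°R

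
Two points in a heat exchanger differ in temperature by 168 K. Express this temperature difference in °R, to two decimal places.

An interval of 1 K corresponds to 1.8°R.
168 × 1.8 = 302.40.

302.40°R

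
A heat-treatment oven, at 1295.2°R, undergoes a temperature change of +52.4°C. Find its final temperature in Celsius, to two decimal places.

Initial temperature in Celsius: (1295.2 - 491.67) × 5/9 = 446.4056°C.
Final Celsius temperature: 446.4056 + 52.4000 = 498.8056°C.

498.81°C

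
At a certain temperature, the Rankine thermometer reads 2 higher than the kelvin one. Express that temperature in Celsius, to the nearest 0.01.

Let x be the kelvin reading; then the Rankine reading is 1.8·x.
(1.8·x) - x = 2  ⇒  (0.8)·x = 2  ⇒  x = 2.5000 K.
In Celsius: 2.5 - 273.15 = -270.65°C.

-270.65°C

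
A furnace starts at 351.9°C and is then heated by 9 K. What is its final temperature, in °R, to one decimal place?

1141.3°R

The 9 K change is an interval; Kelvin and Celsius degrees are the same size, so ΔC = +9°C.
Final Celsius temperature: 351.9000 + 9.0000 = 360.9000°C.
In Rankine: 360.9000 × 1.8 + 491.67 = 1141.3°R.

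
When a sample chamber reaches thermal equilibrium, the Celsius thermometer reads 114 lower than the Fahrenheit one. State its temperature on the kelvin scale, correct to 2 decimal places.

375.65 K

Let x be the Fahrenheit reading; then the Celsius reading is 5/9·x - 17.7778.
(5/9·x - 17.7778) - x = -114  ⇒  (-4/9)·x = -96.2222  ⇒  x = 216.5000°F.
In Celsius: (216.5 - 32) × 5/9 = 102.5000°C.
In kelvin: 102.5000 + 273.15 = 375.65 K.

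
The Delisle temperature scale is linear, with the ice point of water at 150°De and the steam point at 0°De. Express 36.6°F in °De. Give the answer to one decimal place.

146.2°De

First in Celsius: (36.6 - 32) × 5/9 = 2.5556°C.
Linearly onto the Delisle scale: 150 + (2.5556 / 100) × (0 - 150) = 146.2°De.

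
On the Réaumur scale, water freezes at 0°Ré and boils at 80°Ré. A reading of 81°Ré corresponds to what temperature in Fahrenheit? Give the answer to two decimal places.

214.25°F

Linear interpolation between the fixed points: C = (81 - 0) × 100 / (80 - 0) = 101.2500°C.
Then 101.2500 × 1.8 + 32 = 214.25°F.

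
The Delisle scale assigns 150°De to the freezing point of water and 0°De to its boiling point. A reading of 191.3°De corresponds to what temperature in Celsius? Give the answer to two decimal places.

-27.53°C

Linear interpolation between the fixed points: C = (191.3 - 150) × 100 / (0 - 150) = -27.5333°C.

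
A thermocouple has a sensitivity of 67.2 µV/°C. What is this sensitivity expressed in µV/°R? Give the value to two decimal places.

The quantity depends on a temperature interval, so only the ratio of degree sizes applies; the offset between the scales is irrelevant.
A change of 1°R is a change of 5/9°C, so per °R the value is 67.2 × 5/9 = 37.33.

37.33 µV/°R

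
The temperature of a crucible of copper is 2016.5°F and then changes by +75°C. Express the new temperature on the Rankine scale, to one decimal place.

Initial temperature in Celsius: (2016.5 - 32) × 5/9 = 1102.5000°C.
Final Celsius temperature: 1102.5000 + 75.0000 = 1177.5000°C.
In Rankine: 1177.5000 × 1.8 + 491.67 = 2611.2°R.

2611.2°R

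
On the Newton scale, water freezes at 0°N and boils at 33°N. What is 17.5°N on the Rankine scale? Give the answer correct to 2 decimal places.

Linear interpolation between the fixed points: C = (17.5 - 0) × 100 / (33 - 0) = 53.0303°C.
Then 53.0303 × 1.8 + 491.67 = 587.12°R.

587.12°R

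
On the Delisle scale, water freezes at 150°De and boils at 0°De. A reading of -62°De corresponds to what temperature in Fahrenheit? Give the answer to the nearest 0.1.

Linear interpolation between the fixed points: C = (-62 - 150) × 100 / (0 - 150) = 141.3333°C.
Then 141.3333 × 1.8 + 32 = 286.4°F.

286.4°F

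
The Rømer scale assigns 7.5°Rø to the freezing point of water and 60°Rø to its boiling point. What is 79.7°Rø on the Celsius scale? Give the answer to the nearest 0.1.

Linear interpolation between the fixed points: C = (79.7 - 7.5) × 100 / (60 - 7.5) = 137.5238°C.

137.5°C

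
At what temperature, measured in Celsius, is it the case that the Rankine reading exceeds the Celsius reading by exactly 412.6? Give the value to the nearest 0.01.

-98.84°C

Let C be the Celsius reading. The Rankine reading is R = 1.8·C + 491.67.
Require R - C = 412.6: (0.8)·C + 491.67 = 412.6.
C = (412.6 - 491.67) / (0.8) = -98.84.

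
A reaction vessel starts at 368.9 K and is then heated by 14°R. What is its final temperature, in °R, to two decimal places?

Initial temperature in Celsius: 368.9 - 273.15 = 95.7500°C.
The 14°R change is an interval, so only the factor 5/9 applies: +14 × 5/9 = +7.7778°C.
Final Celsius temperature: 95.7500 + 7.7778 = 103.5278°C.
In Rankine: 103.5278 × 1.8 + 491.67 = 678.02°R.

678.02°R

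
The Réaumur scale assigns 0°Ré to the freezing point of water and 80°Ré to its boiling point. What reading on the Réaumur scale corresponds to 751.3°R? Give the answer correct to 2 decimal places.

First in Celsius: (751.3 - 491.67) × 5/9 = 144.2389°C.
Linearly onto the Réaumur scale: 0 + (144.2389 / 100) × (80 - 0) = 115.39°Ré.

115.39°Ré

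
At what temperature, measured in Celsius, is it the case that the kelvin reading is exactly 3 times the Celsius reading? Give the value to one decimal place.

136.6°C

Let C be the Celsius reading. The kelvin reading is K = 1·C + 273.15.
Require K = 3·C: 1·C + 273.15 = 3·C.
(-2)·C = -273.15  ⇒  C = 136.6.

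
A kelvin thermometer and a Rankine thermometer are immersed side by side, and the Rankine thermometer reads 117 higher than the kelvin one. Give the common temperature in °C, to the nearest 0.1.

-126.9°C

Let x be the kelvin reading; then the Rankine reading is 1.8·x.
(1.8·x) - x = 117  ⇒  (0.8)·x = 117  ⇒  x = 146.2500 K.
In Celsius: 146.25 - 273.15 = -126.9°C.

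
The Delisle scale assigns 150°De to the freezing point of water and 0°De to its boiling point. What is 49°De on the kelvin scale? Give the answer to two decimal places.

340.48 K

Linear interpolation between the fixed points: C = (49 - 150) × 100 / (0 - 150) = 67.3333°C.
Then 67.3333 + 273.15 = 340.48 K.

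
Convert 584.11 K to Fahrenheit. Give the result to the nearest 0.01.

In Celsius: 584.11 - 273.15 = 310.9600°C.
In Fahrenheit: 310.9600 × 1.8 + 32 = 591.73°F.

591.73°F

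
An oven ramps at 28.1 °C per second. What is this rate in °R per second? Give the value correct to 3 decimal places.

Since only a temperature interval is involved, the additive offset between the scales drops out.
A change of 1°C is a change of 1.8°R, so 28.1 × 1.8 = 50.580.

50.580 °R/second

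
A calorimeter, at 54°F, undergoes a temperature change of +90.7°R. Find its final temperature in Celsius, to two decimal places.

Initial temperature in Celsius: (54 - 32) × 5/9 = 12.2222°C.
The 90.7°R change is an interval, so only the factor 5/9 applies: +90.7 × 5/9 = +50.3889°C.
Final Celsius temperature: 12.2222 + 50.3889 = 62.6111°C.

62.61°C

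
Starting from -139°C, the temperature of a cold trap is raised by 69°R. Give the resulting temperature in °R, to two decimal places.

310.47°R

The 69°R change is an interval, so only the factor 5/9 applies: +69 × 5/9 = +38.3333°C.
Final Celsius temperature: -139.0000 + 38.3333 = -100.6667°C.
In Rankine: -100.6667 × 1.8 + 491.67 = 310.47°R.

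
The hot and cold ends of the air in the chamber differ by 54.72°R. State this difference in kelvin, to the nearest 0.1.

30.4 K

For a temperature interval the offset drops out; only the factor 5/9 applies.
54.72 × 5/9 = 30.4.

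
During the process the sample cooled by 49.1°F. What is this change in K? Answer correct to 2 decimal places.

27.28 K

An interval of 1°F corresponds to 5/9 K.
49.1 × 5/9 = 27.28.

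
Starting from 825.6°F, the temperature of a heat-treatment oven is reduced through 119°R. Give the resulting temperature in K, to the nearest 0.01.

647.93 K

Initial temperature in Celsius: (825.6 - 32) × 5/9 = 440.8889°C.
The 119°R change is an interval, so only the factor 5/9 applies: -119 × 5/9 = -66.1111°C.
Final Celsius temperature: 440.8889 - 66.1111 = 374.7778°C.
In kelvin: 374.7778 + 273.15 = 647.93 K.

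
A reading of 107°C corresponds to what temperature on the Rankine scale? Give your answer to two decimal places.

In Rankine: 107.0000 × 1.8 + 491.67 = 684.27°R.

684.27°R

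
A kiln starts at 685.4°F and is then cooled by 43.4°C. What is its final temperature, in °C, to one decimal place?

319.6°C

Initial temperature in Celsius: (685.4 - 32) × 5/9 = 363.0000°C.
Final Celsius temperature: 363.0000 - 43.4000 = 319.6000°C.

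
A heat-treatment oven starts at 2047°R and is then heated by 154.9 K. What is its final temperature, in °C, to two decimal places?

Initial temperature in Celsius: (2047 - 491.67) × 5/9 = 864.0722°C.
The 154.9 K change is an interval; Kelvin and Celsius degrees are the same size, so ΔC = +154.9°C.
Final Celsius temperature: 864.0722 + 154.9000 = 1018.9722°C.

1018.97°C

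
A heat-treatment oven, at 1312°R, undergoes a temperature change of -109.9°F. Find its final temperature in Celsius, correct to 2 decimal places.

Initial temperature in Celsius: (1312 - 491.67) × 5/9 = 455.7389°C.
The 109.9°F change is an interval, so only the factor 5/9 applies: -109.9 × 5/9 = -61.0556°C.
Final Celsius temperature: 455.7389 - 61.0556 = 394.6833°C.

394.68°C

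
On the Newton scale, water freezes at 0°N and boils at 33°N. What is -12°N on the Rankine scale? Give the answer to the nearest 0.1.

426.2°R

Linear interpolation between the fixed points: C = (-12 - 0) × 100 / (33 - 0) = -36.3636°C.
Then -36.3636 × 1.8 + 491.67 = 426.2°R.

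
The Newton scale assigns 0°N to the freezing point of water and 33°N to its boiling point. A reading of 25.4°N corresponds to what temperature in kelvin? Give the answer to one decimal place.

Linear interpolation between the fixed points: C = (25.4 - 0) × 100 / (33 - 0) = 76.9697°C.
Then 76.9697 + 273.15 = 350.1 K.

350.1 K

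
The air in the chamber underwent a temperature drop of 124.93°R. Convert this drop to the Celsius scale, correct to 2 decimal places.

For a temperature interval the offset drops out; only the factor 5/9 applies.
124.93 × 5/9 = 69.41.

69.41°C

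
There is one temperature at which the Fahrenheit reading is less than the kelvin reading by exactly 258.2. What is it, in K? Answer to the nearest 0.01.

Let K be the kelvin reading. The Fahrenheit reading is F = 1.8·K - 459.67.
Require F - K = -258.2: (0.8)·K - 459.67 = -258.2.
K = (-258.2 + 459.67) / (0.8) = 251.84.

251.84 K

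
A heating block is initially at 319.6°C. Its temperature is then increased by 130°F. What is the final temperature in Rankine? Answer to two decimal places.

The 130°F change is an interval, so only the factor 5/9 applies: +130 × 5/9 = +72.2222°C.
Final Celsius temperature: 319.6000 + 72.2222 = 391.8222°C.
In Rankine: 391.8222 × 1.8 + 491.67 = 1196.95°R.

1196.95°R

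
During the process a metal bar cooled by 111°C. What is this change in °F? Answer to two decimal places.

199.80°F

For a temperature interval the offset drops out; only the factor 1.8 applies.
111 × 1.8 = 199.80.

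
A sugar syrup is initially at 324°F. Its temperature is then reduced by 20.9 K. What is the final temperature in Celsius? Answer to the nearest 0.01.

141.32°C

Initial temperature in Celsius: (324 - 32) × 5/9 = 162.2222°C.
The 20.9 K change is an interval; Kelvin and Celsius degrees are the same size, so ΔC = -20.9°C.
Final Celsius temperature: 162.2222 - 20.9000 = 141.3222°C.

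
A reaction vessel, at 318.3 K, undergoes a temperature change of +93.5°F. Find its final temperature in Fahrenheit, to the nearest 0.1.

206.8°F

Initial temperature in Celsius: 318.3 - 273.15 = 45.1500°C.
The 93.5°F change is an interval, so only the factor 5/9 applies: +93.5 × 5/9 = +51.9444°C.
Final Celsius temperature: 45.1500 + 51.9444 = 97.0944°C.
In Fahrenheit: 97.0944 × 1.8 + 32 = 206.8°F.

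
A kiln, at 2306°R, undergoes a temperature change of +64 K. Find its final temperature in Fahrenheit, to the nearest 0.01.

Initial temperature in Celsius: (2306 - 491.67) × 5/9 = 1007.9611°C.
The 64 K change is an interval; Kelvin and Celsius degrees are the same size, so ΔC = +64°C.
Final Celsius temperature: 1007.9611 + 64.0000 = 1071.9611°C.
In Fahrenheit: 1071.9611 × 1.8 + 32 = 1961.53°F.

1961.53°F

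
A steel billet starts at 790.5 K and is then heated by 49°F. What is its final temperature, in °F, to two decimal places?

1012.23°F

Initial temperature in Celsius: 790.5 - 273.15 = 517.3500°C.
The 49°F change is an interval, so only the factor 5/9 applies: +49 × 5/9 = +27.2222°C.
Final Celsius temperature: 517.3500 + 27.2222 = 544.5722°C.
In Fahrenheit: 544.5722 × 1.8 + 32 = 1012.23°F.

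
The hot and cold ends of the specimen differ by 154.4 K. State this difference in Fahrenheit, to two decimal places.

Only the scale ratio 1.8 matters for a change in temperature.
154.4 × 1.8 = 277.92.

277.92°F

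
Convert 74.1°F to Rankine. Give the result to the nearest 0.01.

533.77°R

In Celsius: (74.1 - 32) × 5/9 = 23.3889°C.
In Rankine: 23.3889 × 1.8 + 491.67 = 533.77°R.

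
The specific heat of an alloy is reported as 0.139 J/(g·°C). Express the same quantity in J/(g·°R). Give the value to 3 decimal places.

0.077 J/(g·°R)

Since only a temperature interval is involved, the additive offset between the scales drops out.
A change of 1°R is a change of 5/9°C, so per °R the value is 0.139 × 5/9 = 0.077.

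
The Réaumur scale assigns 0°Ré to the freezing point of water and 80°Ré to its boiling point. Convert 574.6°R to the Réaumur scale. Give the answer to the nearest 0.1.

First in Celsius: (574.6 - 491.67) × 5/9 = 46.0722°C.
Linearly onto the Réaumur scale: 0 + (46.0722 / 100) × (80 - 0) = 36.9°Ré.

36.9°Ré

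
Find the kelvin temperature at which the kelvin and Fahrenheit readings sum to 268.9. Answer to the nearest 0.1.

Let K be the kelvin reading. The Fahrenheit reading is F = 1.8·K - 459.67.
Require K + F = 268.9: (2.8)·K - 459.67 = 268.9.
K = (268.9 + 459.67) / (2.8) = 260.2.

260.2 K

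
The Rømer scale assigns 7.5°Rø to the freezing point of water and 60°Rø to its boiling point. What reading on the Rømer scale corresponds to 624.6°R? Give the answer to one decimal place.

First in Celsius: (624.6 - 491.67) × 5/9 = 73.8500°C.
Linearly onto the Rømer scale: 7.5 + (73.8500 / 100) × (60 - 7.5) = 46.3°Rø.

46.3°Rø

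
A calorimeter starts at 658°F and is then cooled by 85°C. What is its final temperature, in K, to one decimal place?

535.9 K

Initial temperature in Celsius: (658 - 32) × 5/9 = 347.7778°C.
Final Celsius temperature: 347.7778 - 85.0000 = 262.7778°C.
In kelvin: 262.7778 + 273.15 = 535.9 K.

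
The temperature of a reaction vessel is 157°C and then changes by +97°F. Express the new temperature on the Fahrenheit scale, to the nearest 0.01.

The 97°F change is an interval, so only the factor 5/9 applies: +97 × 5/9 = +53.8889°C.
Final Celsius temperature: 157.0000 + 53.8889 = 210.8889°C.
In Fahrenheit: 210.8889 × 1.8 + 32 = 411.60°F.

411.60°F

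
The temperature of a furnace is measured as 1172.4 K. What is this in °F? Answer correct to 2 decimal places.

1650.65°F

In Celsius: 1172.4 - 273.15 = 899.2500°C.
In Fahrenheit: 899.2500 × 1.8 + 32 = 1650.65°F.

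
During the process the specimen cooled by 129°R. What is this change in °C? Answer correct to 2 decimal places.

An interval of 1°R corresponds to 5/9°C.
129 × 5/9 = 71.67.

71.67°C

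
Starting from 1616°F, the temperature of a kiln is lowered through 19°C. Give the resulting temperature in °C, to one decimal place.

861.0°C

Initial temperature in Celsius: (1616 - 32) × 5/9 = 880.0000°C.
Final Celsius temperature: 880.0000 - 19.0000 = 861.0000°C.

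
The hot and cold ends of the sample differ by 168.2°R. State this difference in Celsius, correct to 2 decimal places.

93.44°C

Only the scale ratio 5/9 matters for a change in temperature.
168.2 × 5/9 = 93.44.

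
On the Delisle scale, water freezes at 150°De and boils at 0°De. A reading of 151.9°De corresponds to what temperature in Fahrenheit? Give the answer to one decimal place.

Linear interpolation between the fixed points: C = (151.9 - 150) × 100 / (0 - 150) = -1.2667°C.
Then -1.2667 × 1.8 + 32 = 29.7°F.

29.7°F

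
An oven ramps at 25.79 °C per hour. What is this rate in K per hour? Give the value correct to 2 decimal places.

25.79 K/hour

The quantity depends on a temperature interval, so only the ratio of degree sizes applies; the offset between the scales is irrelevant.
A change of 1°C is a change of 1 K, so 25.79 × 1 = 25.79.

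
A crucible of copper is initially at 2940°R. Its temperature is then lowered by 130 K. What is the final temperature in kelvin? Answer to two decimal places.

1503.33 K

Initial temperature in Celsius: (2940 - 491.67) × 5/9 = 1360.1833°C.
The 130 K change is an interval; Kelvin and Celsius degrees are the same size, so ΔC = -130°C.
Final Celsius temperature: 1360.1833 - 130.0000 = 1230.1833°C.
In kelvin: 1230.1833 + 273.15 = 1503.33 K.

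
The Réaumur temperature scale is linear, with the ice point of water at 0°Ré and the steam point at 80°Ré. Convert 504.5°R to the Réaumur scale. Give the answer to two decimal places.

5.70°Ré

First in Celsius: (504.5 - 491.67) × 5/9 = 7.1278°C.
Linearly onto the Réaumur scale: 0 + (7.1278 / 100) × (80 - 0) = 5.70°Ré.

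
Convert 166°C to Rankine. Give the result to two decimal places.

In Rankine: 166.0000 × 1.8 + 491.67 = 790.47°R.

790.47°R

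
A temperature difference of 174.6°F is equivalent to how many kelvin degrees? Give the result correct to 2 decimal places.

For a temperature interval the offset drops out; only the factor 5/9 applies.
174.6 × 5/9 = 97.00.

97.00 K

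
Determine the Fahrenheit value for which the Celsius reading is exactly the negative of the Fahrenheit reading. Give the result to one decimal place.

Let F be the Fahrenheit reading. The Celsius reading is C = 5/9·F - 17.7778.
Require C = -1·F: 5/9·F - 17.7778 = -1·F.
(14/9)·F = 17.7778  ⇒  F = 11.4.

11.4°F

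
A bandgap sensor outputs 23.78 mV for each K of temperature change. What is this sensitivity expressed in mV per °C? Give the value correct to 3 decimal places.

23.780 mV per °C

The quantity depends on a temperature interval, so only the ratio of degree sizes applies; the offset between the scales is irrelevant.
A change of 1°C is a change of 1 K, so per °C the value is 23.78 × 1 = 23.780.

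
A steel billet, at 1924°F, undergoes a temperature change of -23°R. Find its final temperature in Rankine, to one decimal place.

2360.7°R

Initial temperature in Celsius: (1924 - 32) × 5/9 = 1051.1111°C.
The 23°R change is an interval, so only the factor 5/9 applies: -23 × 5/9 = -12.7778°C.
Final Celsius temperature: 1051.1111 - 12.7778 = 1038.3333°C.
In Rankine: 1038.3333 × 1.8 + 491.67 = 2360.7°R.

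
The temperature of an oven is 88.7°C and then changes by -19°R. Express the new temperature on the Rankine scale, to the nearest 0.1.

The 19°R change is an interval, so only the factor 5/9 applies: -19 × 5/9 = -10.5556°C.
Final Celsius temperature: 88.7000 - 10.5556 = 78.1444°C.
In Rankine: 78.1444 × 1.8 + 491.67 = 632.3°R.

632.3°R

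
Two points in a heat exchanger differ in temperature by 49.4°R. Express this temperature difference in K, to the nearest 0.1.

27.4 K

An interval of 1°R corresponds to 5/9 K.
49.4 × 5/9 = 27.4.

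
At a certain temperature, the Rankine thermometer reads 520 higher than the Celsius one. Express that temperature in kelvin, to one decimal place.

308.6 K

Let x be the Celsius reading; then the Rankine reading is 1.8·x + 491.67.
(1.8·x + 491.67) - x = 520  ⇒  (0.8)·x = 28.33  ⇒  x = 35.4125°C.
In kelvin: 35.4125 + 273.15 = 308.6 K.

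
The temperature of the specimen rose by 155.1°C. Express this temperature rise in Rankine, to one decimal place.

For a temperature interval the offset drops out; only the factor 1.8 applies.
155.1 × 1.8 = 279.2.

279.2°R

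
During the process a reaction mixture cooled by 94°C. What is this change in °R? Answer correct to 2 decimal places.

169.20°R

Only the scale ratio 1.8 matters for a change in temperature.
94 × 1.8 = 169.20.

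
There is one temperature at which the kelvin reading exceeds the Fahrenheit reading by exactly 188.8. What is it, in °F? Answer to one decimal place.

149.8°F

Let F be the Fahrenheit reading. The kelvin reading is K = 5/9·F + 255.372.
Require K - F = 188.8: (-4/9)·F + 255.372 = 188.8.
F = (188.8 - 255.372) / (-4/9) = 149.8.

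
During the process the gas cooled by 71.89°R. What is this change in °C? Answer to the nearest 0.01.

39.94°C

An interval of 1°R corresponds to 5/9°C.
71.89 × 5/9 = 39.94.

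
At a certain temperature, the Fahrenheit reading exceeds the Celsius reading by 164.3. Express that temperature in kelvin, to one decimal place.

438.5 K

Let x be the Celsius reading; then the Fahrenheit reading is 1.8·x + 32.
(1.8·x + 32) - x = 164.3  ⇒  (0.8)·x = 132.3  ⇒  x = 165.3750°C.
In kelvin: 165.3750 + 273.15 = 438.5 K.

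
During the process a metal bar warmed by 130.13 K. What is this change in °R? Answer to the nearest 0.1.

234.2°R

For a temperature interval the offset drops out; only the factor 1.8 applies.
130.13 × 1.8 = 234.2.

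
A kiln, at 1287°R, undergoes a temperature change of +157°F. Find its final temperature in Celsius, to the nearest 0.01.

Initial temperature in Celsius: (1287 - 491.67) × 5/9 = 441.8500°C.
The 157°F change is an interval, so only the factor 5/9 applies: +157 × 5/9 = +87.2222°C.
Final Celsius temperature: 441.8500 + 87.2222 = 529.0722°C.

529.07°C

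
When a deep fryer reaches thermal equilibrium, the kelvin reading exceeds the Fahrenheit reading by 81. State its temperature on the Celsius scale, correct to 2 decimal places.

Let x be the Fahrenheit reading; then the kelvin reading is 5/9·x + 255.372.
(5/9·x + 255.372) - x = 81  ⇒  (-4/9)·x = -174.372  ⇒  x = 392.3375°F.
In Celsius: (392.3375 - 32) × 5/9 = 200.19°C.

200.19°C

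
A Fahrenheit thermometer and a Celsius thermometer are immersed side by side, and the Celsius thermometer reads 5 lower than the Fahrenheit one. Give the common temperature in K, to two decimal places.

Let x be the Fahrenheit reading; then the Celsius reading is 5/9·x - 17.7778.
(5/9·x - 17.7778) - x = -5  ⇒  (-4/9)·x = 12.7778  ⇒  x = -28.7500°F.
In Celsius: (-28.75 - 32) × 5/9 = -33.7500°C.
In kelvin: -33.7500 + 273.15 = 239.40 K.

239.40 K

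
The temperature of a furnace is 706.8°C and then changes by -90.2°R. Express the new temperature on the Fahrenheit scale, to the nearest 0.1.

The 90.2°R change is an interval, so only the factor 5/9 applies: -90.2 × 5/9 = -50.1111°C.
Final Celsius temperature: 706.8000 - 50.1111 = 656.6889°C.
In Fahrenheit: 656.6889 × 1.8 + 32 = 1214.0°F.

1214.0°F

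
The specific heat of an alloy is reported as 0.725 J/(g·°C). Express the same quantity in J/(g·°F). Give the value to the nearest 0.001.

The quantity depends on a temperature interval, so only the ratio of degree sizes applies; the offset between the scales is irrelevant.
A change of 1°F is a change of 5/9°C, so per °F the value is 0.725 × 5/9 = 0.403.

0.403 J/(g·°F)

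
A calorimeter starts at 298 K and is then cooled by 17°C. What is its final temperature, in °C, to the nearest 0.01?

Initial temperature in Celsius: 298 - 273.15 = 24.8500°C.
Final Celsius temperature: 24.8500 - 17.0000 = 7.8500°C.

7.85°C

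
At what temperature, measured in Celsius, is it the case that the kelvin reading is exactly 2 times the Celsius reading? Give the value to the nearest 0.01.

273.15°C

Let C be the Celsius reading. The kelvin reading is K = 1·C + 273.15.
Require K = 2·C: 1·C + 273.15 = 2·C.
(-1)·C = -273.15  ⇒  C = 273.15.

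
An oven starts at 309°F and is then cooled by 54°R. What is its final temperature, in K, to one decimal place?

Initial temperature in Celsius: (309 - 32) × 5/9 = 153.8889°C.
The 54°R change is an interval, so only the factor 5/9 applies: -54 × 5/9 = -30.0000°C.
Final Celsius temperature: 153.8889 - 30.0000 = 123.8889°C.
In kelvin: 123.8889 + 273.15 = 397.0 K.

397.0 K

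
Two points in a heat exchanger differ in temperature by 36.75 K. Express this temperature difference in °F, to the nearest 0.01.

Only the scale ratio 1.8 matters for a change in temperature.
36.75 × 1.8 = 66.15.

66.15°F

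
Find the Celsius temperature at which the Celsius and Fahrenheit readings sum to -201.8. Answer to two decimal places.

-83.50°C

Let C be the Celsius reading. The Fahrenheit reading is F = 1.8·C + 32.
Require C + F = -201.8: (2.8)·C + 32 = -201.8.
C = (-201.8 - 32) / (2.8) = -83.50.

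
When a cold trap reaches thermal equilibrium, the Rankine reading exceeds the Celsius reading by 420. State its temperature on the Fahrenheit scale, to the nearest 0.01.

-129.26°F

Let x be the Rankine reading; then the Celsius reading is 5/9·x - 273.15.
(5/9·x - 273.15) - x = -420  ⇒  (-4/9)·x = -146.85  ⇒  x = 330.4125°R.
In Celsius: (330.4125 - 491.67) × 5/9 = -89.5875°C.
In Fahrenheit: -89.5875 × 1.8 + 32 = -129.26°F.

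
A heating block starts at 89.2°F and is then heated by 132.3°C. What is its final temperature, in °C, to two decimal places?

164.08°C

Initial temperature in Celsius: (89.2 - 32) × 5/9 = 31.7778°C.
Final Celsius temperature: 31.7778 + 132.3000 = 164.0778°C.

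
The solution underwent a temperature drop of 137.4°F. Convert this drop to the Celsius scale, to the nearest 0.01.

For a temperature interval the offset drops out; only the factor 5/9 applies.
137.4 × 5/9 = 76.33.

76.33°C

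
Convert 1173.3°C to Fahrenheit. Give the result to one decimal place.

In Fahrenheit: 1173.3000 × 1.8 + 32 = 2143.9°F.

2143.9°F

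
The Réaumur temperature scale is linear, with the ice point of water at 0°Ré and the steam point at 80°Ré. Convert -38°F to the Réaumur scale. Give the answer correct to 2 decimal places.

First in Celsius: (-38 - 32) × 5/9 = -38.8889°C.
Linearly onto the Réaumur scale: 0 + (-38.8889 / 100) × (80 - 0) = -31.11°Ré.

-31.11°Ré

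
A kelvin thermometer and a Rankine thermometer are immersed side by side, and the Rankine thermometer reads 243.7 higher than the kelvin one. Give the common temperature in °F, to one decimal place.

Let x be the kelvin reading; then the Rankine reading is 1.8·x.
(1.8·x) - x = 243.7  ⇒  (0.8)·x = 243.7  ⇒  x = 304.6250 K.
In Celsius: 304.625 - 273.15 = 31.4750°C.
In Fahrenheit: 31.4750 × 1.8 + 32 = 88.7°F.

88.7°F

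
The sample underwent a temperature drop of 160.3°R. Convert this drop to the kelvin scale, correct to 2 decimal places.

89.06 K

For a temperature interval the offset drops out; only the factor 5/9 applies.
160.3 × 5/9 = 89.06.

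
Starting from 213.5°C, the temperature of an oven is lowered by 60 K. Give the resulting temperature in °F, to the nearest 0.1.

308.3°F

The 60 K change is an interval; Kelvin and Celsius degrees are the same size, so ΔC = -60°C.
Final Celsius temperature: 213.5000 - 60.0000 = 153.5000°C.
In Fahrenheit: 153.5000 × 1.8 + 32 = 308.3°F.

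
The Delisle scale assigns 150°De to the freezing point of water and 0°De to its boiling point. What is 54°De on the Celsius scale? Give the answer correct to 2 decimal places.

Linear interpolation between the fixed points: C = (54 - 150) × 100 / (0 - 150) = 64.0000°C.

64.00°C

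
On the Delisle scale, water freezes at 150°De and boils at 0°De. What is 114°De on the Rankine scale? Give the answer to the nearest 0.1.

Linear interpolation between the fixed points: C = (114 - 150) × 100 / (0 - 150) = 24.0000°C.
Then 24.0000 × 1.8 + 491.67 = 534.9°R.

534.9°R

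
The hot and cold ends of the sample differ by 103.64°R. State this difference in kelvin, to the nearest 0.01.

57.58 K

An interval of 1°R corresponds to 5/9 K.
103.64 × 5/9 = 57.58.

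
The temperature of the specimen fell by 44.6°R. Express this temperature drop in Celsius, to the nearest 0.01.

24.78°C

An interval of 1°R corresponds to 5/9°C.
44.6 × 5/9 = 24.78.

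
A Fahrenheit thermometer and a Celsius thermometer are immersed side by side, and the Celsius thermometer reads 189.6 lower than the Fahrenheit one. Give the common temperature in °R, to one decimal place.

846.3°R

Let x be the Fahrenheit reading; then the Celsius reading is 5/9·x - 17.7778.
(5/9·x - 17.7778) - x = -189.6  ⇒  (-4/9)·x = -171.822  ⇒  x = 386.6000°F.
In Celsius: (386.6 - 32) × 5/9 = 197.0000°C.
In Rankine: 197.0000 × 1.8 + 491.67 = 846.3°R.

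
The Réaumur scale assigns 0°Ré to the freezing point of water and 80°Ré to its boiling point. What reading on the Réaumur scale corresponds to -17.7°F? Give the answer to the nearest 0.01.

-22.09°Ré

First in Celsius: (-17.7 - 32) × 5/9 = -27.6111°C.
Linearly onto the Réaumur scale: 0 + (-27.6111 / 100) × (80 - 0) = -22.09°Ré.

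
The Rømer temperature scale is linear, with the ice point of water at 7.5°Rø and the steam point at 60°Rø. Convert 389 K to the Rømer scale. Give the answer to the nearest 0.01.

68.32°Rø

First in Celsius: 389 - 273.15 = 115.8500°C.
Linearly onto the Rømer scale: 7.5 + (115.8500 / 100) × (60 - 7.5) = 68.32°Rø.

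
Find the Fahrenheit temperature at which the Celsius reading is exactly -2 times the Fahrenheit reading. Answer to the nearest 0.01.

6.96°F

Let F be the Fahrenheit reading. The Celsius reading is C = 5/9·F - 17.7778.
Require C = -2·F: 5/9·F - 17.7778 = -2·F.
(23/9)·F = 17.7778  ⇒  F = 6.96.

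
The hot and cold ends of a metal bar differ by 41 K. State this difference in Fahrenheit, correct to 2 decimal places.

73.80°F

For a temperature interval the offset drops out; only the factor 1.8 applies.
41 × 1.8 = 73.80.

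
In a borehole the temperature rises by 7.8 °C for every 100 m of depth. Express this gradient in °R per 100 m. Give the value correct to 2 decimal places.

14.04 °R/100 m

The quantity depends on a temperature interval, so only the ratio of degree sizes applies; the offset between the scales is irrelevant.
A change of 1°C is a change of 1.8°R, so 7.8 × 1.8 = 14.04.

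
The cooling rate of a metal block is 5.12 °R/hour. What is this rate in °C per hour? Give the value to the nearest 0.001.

2.844 °C/hour

Since only a temperature interval is involved, the additive offset between the scales drops out.
A change of 1°R is a change of 5/9°C, so 5.12 × 5/9 = 2.844.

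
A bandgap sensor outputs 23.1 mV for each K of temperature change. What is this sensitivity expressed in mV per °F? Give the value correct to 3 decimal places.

12.833 mV per °F

Since only a temperature interval is involved, the additive offset between the scales drops out.
A change of 1°F is a change of 5/9 K, so per °F the value is 23.1 × 5/9 = 12.833.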